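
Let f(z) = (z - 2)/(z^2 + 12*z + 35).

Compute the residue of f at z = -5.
Write f(z) = P(z)/Q(z) with P(z) = z - 2 and Q(z) = z^2 + 12*z + 35.
The denominator factors as Q(z) = (z + 7)*(z + 5), so z = -5 is a simple zero of Q and P is analytic there; z = -5 is therefore a simple pole and
  Res(f, z₀) = P(z₀)/Q'(z₀).

Q'(z) = 2*z + 12, so Q'(-5) = 2.
P(-5) = -7.

Res(f, -5) = (-7)/(2) = -7/2

Final answer: -7/2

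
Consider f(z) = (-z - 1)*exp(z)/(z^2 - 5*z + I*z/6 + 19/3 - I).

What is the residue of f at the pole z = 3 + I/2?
Write f(z) = P(z)/Q(z) with P(z) = (-z - 1)*exp(z) and Q(z) = z^2 - 5*z + I*z/6 + 19/3 - I.
The denominator factors as Q(z) = (z - 2 + 2*I/3)*(z - 3 - I/2), so z = 3 + I/2 is a simple zero of Q and P is analytic there; z = 3 + I/2 is therefore a simple pole and
  Res(f, z₀) = P(z₀)/Q'(z₀).

Q'(z) = 2*z - 5 + I/6, so Q'(3 + I/2) = 1 + 7*I/6.
P(3 + I/2) = (-4 - I/2)*exp(3 + I/2).

Res(f, 3 + I/2) = ((-4 - I/2)*exp(3 + I/2))/(1 + 7*I/6) = (-33/17 + 30*I/17)*exp(3 + I/2)

Final answer: (-33/17 + 30*I/17)*exp(3 + I/2)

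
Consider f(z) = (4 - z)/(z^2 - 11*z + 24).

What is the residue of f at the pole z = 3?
-1/5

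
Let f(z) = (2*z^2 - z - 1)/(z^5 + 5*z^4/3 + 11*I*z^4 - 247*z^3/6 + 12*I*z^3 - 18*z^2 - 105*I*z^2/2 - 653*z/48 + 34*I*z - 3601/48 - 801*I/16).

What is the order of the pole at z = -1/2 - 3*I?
Factor the denominator:
  z^5 + 5*z^4/3 + 11*I*z^4 - 247*z^3/6 + 12*I*z^3 - 18*z^2 - 105*I*z^2/2 - 653*z/48 + 34*I*z - 3601/48 - 801*I/16 = (z + 1/2 + 3*I)^4*(z - 1/3 - I)

The numerator P(z) = 2*z^2 - z - 1 has P(-1/2 - 3*I) = -18 + 9*I ≠ 0, so no factor of (z + 1/2 + 3*I) cancels.
Near z = -1/2 - 3*I we can therefore write f(z) = g(z)/(z + 1/2 + 3*I)^4 with g analytic at -1/2 - 3*I and g(-1/2 - 3*I) ≠ 0 (g is the numerator divided by the remaining denominator factors).

Hence z = -1/2 - 3*I is a pole of order 4.

Final answer: 4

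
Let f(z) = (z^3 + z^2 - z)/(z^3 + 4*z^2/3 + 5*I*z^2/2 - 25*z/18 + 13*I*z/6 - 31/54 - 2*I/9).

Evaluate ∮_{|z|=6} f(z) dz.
By the residue theorem, ∮_C f(z) dz = 2πi · (sum of the residues of f at the poles inside |z| = 6).

The denominator factors as (z + 1/3 + 3*I/2)*(z + 1 + 2*I/3)*(z + I/3), so the singularities of f are simple poles at z = -1/3 - 3*I/2, z = -1 - 2*I/3, z = -I/3.
  |-1/3 - 3*I/2|² = 85/36 < 36 = 6², so this pole is inside the contour.
  |-1 - 2*I/3|² = 13/9 < 36 = 6², so this pole is inside the contour.
  |-I/3|² = 1/9 < 36 = 6², so this pole is inside the contour.

With P(z) = z^3 + z^2 - z and Q(z) = z^3 + 4*z^2/3 + 5*I*z^2/2 - 25*z/18 + 13*I*z/6 - 31/54 - 2*I/9, each pole is simple, so Res(f, z₀) = P(z₀)/Q'(z₀) with Q'(z) = 3*z^2 + 8*z/3 + 5*I*z - 25/18 + 13*I/6.
  Res(f, -1/3 - 3*I/2) = P(-1/3 - 3*I/2)/Q'(-1/3 - 3*I/2) = (11/27 + 43*I/8)/(-43/36 - I/2) = -301/159 - 393*I/106
  Res(f, -1 - 2*I/3) = P(-1 - 2*I/3)/Q'(-1 - 2*I/3) = (17/9 + 8*I/27)/(17/18 - 11*I/18) = 19/15 + 17*I/15
  Res(f, -I/3) = P(-I/3)/Q'(-I/3) = (-1/9 + 10*I/27)/(-1/18 + 23*I/18) = 233/795 + 59*I/795

Sum of residues inside C: -1/3 - 5*I/2
∮_C f(z) dz = 2πi · (-1/3 - 5*I/2) = pi*(5 - 2*I/3)

Final answer: pi*(5 - 2*I/3)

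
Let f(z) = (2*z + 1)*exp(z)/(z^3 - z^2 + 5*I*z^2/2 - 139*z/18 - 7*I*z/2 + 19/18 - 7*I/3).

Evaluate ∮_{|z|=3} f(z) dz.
pi*(-2298/7913 - 1458*I/7913)*exp(-I/3) + pi*(2376/35705 - 25704*I/35705)*exp(-2 - 3*I/2)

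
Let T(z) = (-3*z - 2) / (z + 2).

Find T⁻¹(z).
Set w = T(z) = (-3*z - 2) / (z + 2) and solve for z:
  w*(z + 2) = -3*z - 2
  2*w + z*(w + 3) + 2 = 0
  z*(w + 3) = -2*w - 2
  z = (2*w + 2)/(-w - 3)
Renaming the variable, T⁻¹(z) = (2*z + 2)/(-z - 3) = (-2*z - 2)/(z + 3).
(Check: ad - bc = -4 ≠ 0, so T is invertible.)

Final answer: (-2*z - 2)/(z + 3)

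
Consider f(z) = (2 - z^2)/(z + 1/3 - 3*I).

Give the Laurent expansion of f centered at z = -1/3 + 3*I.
Put w = z - (-1/3 + 3*I), i.e. z = w - 1/3 + 3*I. The denominator is w, so it suffices to rewrite the numerator in powers of w.

P(z) = 2 - z^2
P(w - 1/3 + 3*I) = 98/9 + 2*I + (2/3 - 6*I)*w - w^2

Dividing each term by w:
  f = (98/9 + 2*I)/w + 2/3 - 6*I - w

Substituting back w = z + 1/3 - 3*I:
  f(z) = (98/9 + 2*I)/(z + 1/3 - 3*I) + 2/3 - 6*I - (z + 1/3 - 3*I)

The series is finite because the numerator is a polynomial; the negative powers form the principal part, and the coefficient of 1/(z + 1/3 - 3*I) gives Res(f, -1/3 + 3*I) = 98/9 + 2*I.

Final answer: (98/9 + 2*I)/(z + 1/3 - 3*I) + 2/3 - 6*I - (z + 1/3 - 3*I)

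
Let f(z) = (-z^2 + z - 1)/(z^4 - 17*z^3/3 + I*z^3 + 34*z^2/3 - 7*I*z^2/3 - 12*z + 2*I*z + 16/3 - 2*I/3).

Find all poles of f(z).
{2/3 + I, 1 - I, 1, 3 - I}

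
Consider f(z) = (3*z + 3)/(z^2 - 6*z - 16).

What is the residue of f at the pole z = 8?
27/10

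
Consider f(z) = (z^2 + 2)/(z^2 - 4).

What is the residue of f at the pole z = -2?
Write f(z) = P(z)/Q(z) with P(z) = z^2 + 2 and Q(z) = z^2 - 4.
The denominator factors as Q(z) = (z - 2)*(z + 2), so z = -2 is a simple zero of Q and P is analytic there; z = -2 is therefore a simple pole and
  Res(f, z₀) = P(z₀)/Q'(z₀).

Q'(z) = 2*z, so Q'(-2) = -4.
P(-2) = 6.

Res(f, -2) = (6)/(-4) = -3/2

Final answer: -3/2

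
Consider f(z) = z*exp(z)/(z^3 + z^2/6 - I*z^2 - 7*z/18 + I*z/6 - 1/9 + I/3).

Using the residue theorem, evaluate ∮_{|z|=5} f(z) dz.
pi*(-216/259 - 36*I/259)*exp(-1/2) + pi*(52/37 - 16*I/37)*exp(-1/3 + I) + pi*(-4/7 + 4*I/7)*exp(2/3)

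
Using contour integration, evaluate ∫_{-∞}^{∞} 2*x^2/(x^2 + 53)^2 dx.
sqrt(53)*pi/53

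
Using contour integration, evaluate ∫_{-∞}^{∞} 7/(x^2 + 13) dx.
Let f(z) = 7/(z^2 + 13). The denominator has no real zeros and deg Q - deg P = 2 ≥ 2, so the integral of f over the upper semicircle |z| = R tends to 0 as R → ∞. Closing the contour in the upper half-plane,
  ∫_{-∞}^{∞} f(x) dx = 2πi · Σ Res(f, z_k)  over the poles with Im z_k > 0.

Zeros of the denominator: z^2 + 13 = 0 gives z = ±sqrt(13)*I.
Upper half-plane: z = sqrt(13)*I (simple).

Each pole is a simple zero of Q(z) = z^2 + 13, so Res(f, z₀) = P(z₀)/Q'(z₀) with P(z) = 7, Q'(z) = 2*z:
  Res(f, sqrt(13)*I) = (7)/(2*sqrt(13)*I) = -7*sqrt(13)*I/26

∫_{-∞}^{∞} f(x) dx = 2πi · (-7*sqrt(13)*I/26) = 7*sqrt(13)*pi/13

Final answer: 7*sqrt(13)*pi/13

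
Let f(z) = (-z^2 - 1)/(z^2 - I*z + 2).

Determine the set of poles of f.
{2*I}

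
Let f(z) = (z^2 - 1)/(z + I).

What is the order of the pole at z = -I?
1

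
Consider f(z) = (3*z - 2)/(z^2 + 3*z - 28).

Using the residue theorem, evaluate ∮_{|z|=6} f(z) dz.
By the residue theorem, ∮_C f(z) dz = 2πi · (sum of the residues of f at the poles inside |z| = 6).

The denominator factors as (z + 7)*(z - 4), so the singularities of f are simple poles at z = -7, z = 4.
  |-7|² = 49 > 36 = 6², so this pole is outside the contour.
  |4|² = 16 < 36 = 6², so this pole is inside the contour.

With P(z) = 3*z - 2 and Q(z) = z^2 + 3*z - 28, each pole is simple, so Res(f, z₀) = P(z₀)/Q'(z₀) with Q'(z) = 2*z + 3.
  Res(f, 4) = P(4)/Q'(4) = (10)/(11) = 10/11

∮_C f(z) dz = 2πi · (10/11) = 20*I*pi/11

Final answer: 20*I*pi/11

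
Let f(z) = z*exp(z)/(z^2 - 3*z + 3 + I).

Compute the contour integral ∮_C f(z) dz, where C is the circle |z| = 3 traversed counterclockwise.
By the residue theorem, ∮_C f(z) dz = 2πi · (sum of the residues of f at the poles inside |z| = 3).

The denominator factors as (z - 1 - I)*(z - 2 + I), so the singularities of f are simple poles at z = 1 + I, z = 2 - I.
  |1 + I|² = 2 < 9 = 3², so this pole is inside the contour.
  |2 - I|² = 5 < 9 = 3², so this pole is inside the contour.

With P(z) = z*exp(z) and Q(z) = z^2 - 3*z + 3 + I, each pole is simple, so Res(f, z₀) = P(z₀)/Q'(z₀) with Q'(z) = 2*z - 3.
  Res(f, 1 + I) = P(1 + I)/Q'(1 + I) = ((1 + I)*exp(1 + I))/(-1 + 2*I) = (1/5 - 3*I/5)*exp(1 + I)
  Res(f, 2 - I) = P(2 - I)/Q'(2 - I) = ((2 - I)*exp(2 - I))/(1 - 2*I) = (4/5 + 3*I/5)*exp(2 - I)

Sum of residues inside C: (4/5 + 3*I/5)*exp(2 - I) + (1/5 - 3*I/5)*exp(1 + I)
∮_C f(z) dz = 2πi · ((4/5 + 3*I/5)*exp(2 - I) + (1/5 - 3*I/5)*exp(1 + I)) = pi*(6/5 + 2*I/5)*exp(1 + I) + pi*(-6/5 + 8*I/5)*exp(2 - I)

Final answer: pi*(6/5 + 2*I/5)*exp(1 + I) + pi*(-6/5 + 8*I/5)*exp(2 - I)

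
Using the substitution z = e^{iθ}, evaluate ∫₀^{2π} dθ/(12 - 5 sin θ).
2*sqrt(119)*pi/119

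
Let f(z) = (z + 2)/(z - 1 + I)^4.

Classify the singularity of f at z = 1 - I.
Write f(z) = g(z)/(z - 1 + I)^4 with g(z) = z + 2.
g is entire and g(1 - I) = 3 - I ≠ 0, so no factor of (z - 1 + I) cancels: the Laurent expansion of f about z = 1 - I starts at the power -4, i.e. lim_{z→z₀} (z - z₀)^4 f(z) = 3 - I is finite and nonzero.
So z = 1 - I is a pole of order 4.

Final answer: pole of order 4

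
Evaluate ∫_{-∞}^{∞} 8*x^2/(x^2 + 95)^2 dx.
Let f(z) = 8*z^2/(z^2 + 95)^2. The denominator has no real zeros and deg Q - deg P = 2 ≥ 2, so the integral of f over the upper semicircle |z| = R tends to 0 as R → ∞. Closing the contour in the upper half-plane,
  ∫_{-∞}^{∞} f(x) dx = 2πi · Σ Res(f, z_k)  over the poles with Im z_k > 0.

Zeros of the denominator: z^2 + 95 = 0 gives z = ±sqrt(95)*I.
Upper half-plane: z = sqrt(95)*I (a pole of order 2).

Write f(z) = g(z)/(z - sqrt(95)*I)^2 with g(z) = 8*z^2/(z + sqrt(95)*I)^2. For a double pole, Res(f, z₀) = g'(z₀):
  g'(z) = 16*sqrt(95)*I*z/(z + sqrt(95)*I)^3
  Res(f, sqrt(95)*I) = g'(sqrt(95)*I) = -2*sqrt(95)*I/95

∫_{-∞}^{∞} f(x) dx = 2πi · (-2*sqrt(95)*I/95) = 4*sqrt(95)*pi/95

Final answer: 4*sqrt(95)*pi/95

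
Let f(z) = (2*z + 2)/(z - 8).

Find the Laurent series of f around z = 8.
Put w = z - (8), i.e. z = w + 8. The denominator is w, so it suffices to rewrite the numerator in powers of w.

P(z) = 2*z + 2
P(w + 8) = 18 + 2*w

Dividing each term by w:
  f = 18/w + 2

Substituting back w = z - 8:
  f(z) = 18/(z - 8) + 2

The series is finite because the numerator is a polynomial; the negative powers form the principal part, and the coefficient of 1/(z - 8) gives Res(f, 8) = 18.

Final answer: 18/(z - 8) + 2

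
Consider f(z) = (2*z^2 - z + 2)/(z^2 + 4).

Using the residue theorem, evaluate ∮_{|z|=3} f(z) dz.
By the residue theorem, ∮_C f(z) dz = 2πi · (sum of the residues of f at the poles inside |z| = 3).

The denominator factors as (z - 2*I)*(z + 2*I), so the singularities of f are simple poles at z = 2*I, z = -2*I.
  |2*I|² = 4 < 9 = 3², so this pole is inside the contour.
  |-2*I|² = 4 < 9 = 3², so this pole is inside the contour.

With P(z) = 2*z^2 - z + 2 and Q(z) = z^2 + 4, each pole is simple, so Res(f, z₀) = P(z₀)/Q'(z₀) with Q'(z) = 2*z.
  Res(f, 2*I) = P(2*I)/Q'(2*I) = (-6 - 2*I)/(4*I) = -1/2 + 3*I/2
  Res(f, -2*I) = P(-2*I)/Q'(-2*I) = (-6 + 2*I)/(-4*I) = -1/2 - 3*I/2

Sum of residues inside C: -1
∮_C f(z) dz = 2πi · (-1) = -2*I*pi

Final answer: -2*I*pi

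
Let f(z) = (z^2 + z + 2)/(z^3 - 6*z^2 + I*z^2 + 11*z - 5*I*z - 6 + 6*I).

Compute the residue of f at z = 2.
Write f(z) = P(z)/Q(z) with P(z) = z^2 + z + 2 and Q(z) = z^3 - 6*z^2 + I*z^2 + 11*z - 5*I*z - 6 + 6*I.
The denominator factors as Q(z) = (z - 2)*(z - 3)*(z - 1 + I), so z = 2 is a simple zero of Q and P is analytic there; z = 2 is therefore a simple pole and
  Res(f, z₀) = P(z₀)/Q'(z₀).

Q'(z) = 3*z^2 - 12*z + 2*I*z + 11 - 5*I, so Q'(2) = -1 - I.
P(2) = 8.

Res(f, 2) = (8)/(-1 - I) = -4 + 4*I

Final answer: -4 + 4*I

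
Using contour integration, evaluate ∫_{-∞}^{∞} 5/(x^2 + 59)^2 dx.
Let f(z) = 5/(z^2 + 59)^2. The denominator has no real zeros and deg Q - deg P = 4 ≥ 2, so the integral of f over the upper semicircle |z| = R tends to 0 as R → ∞. Closing the contour in the upper half-plane,
  ∫_{-∞}^{∞} f(x) dx = 2πi · Σ Res(f, z_k)  over the poles with Im z_k > 0.

Zeros of the denominator: z^2 + 59 = 0 gives z = ±sqrt(59)*I.
Upper half-plane: z = sqrt(59)*I (a pole of order 2).

Write f(z) = g(z)/(z - sqrt(59)*I)^2 with g(z) = 5/(z + sqrt(59)*I)^2. For a double pole, Res(f, z₀) = g'(z₀):
  g'(z) = -10/(z + sqrt(59)*I)^3
  Res(f, sqrt(59)*I) = g'(sqrt(59)*I) = -5*sqrt(59)*I/13924

∫_{-∞}^{∞} f(x) dx = 2πi · (-5*sqrt(59)*I/13924) = 5*sqrt(59)*pi/6962

Final answer: 5*sqrt(59)*pi/6962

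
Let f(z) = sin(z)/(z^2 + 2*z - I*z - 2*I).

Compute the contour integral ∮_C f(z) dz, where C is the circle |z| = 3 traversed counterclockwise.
By the residue theorem, ∮_C f(z) dz = 2πi · (sum of the residues of f at the poles inside |z| = 3).

The denominator factors as (z + 2)*(z - I), so the singularities of f are simple poles at z = -2, z = I.
  |-2|² = 4 < 9 = 3², so this pole is inside the contour.
  |I|² = 1 < 9 = 3², so this pole is inside the contour.

With P(z) = sin(z) and Q(z) = z^2 + 2*z - I*z - 2*I, each pole is simple, so Res(f, z₀) = P(z₀)/Q'(z₀) with Q'(z) = 2*z + 2 - I.
  Res(f, -2) = P(-2)/Q'(-2) = (-sin(2))/(-2 - I) = (2/5 - I/5)*sin(2)
  Res(f, I) = P(I)/Q'(I) = (I*sinh(1))/(2 + I) = (1/5 + 2*I/5)*sinh(1)

Sum of residues inside C: (2/5 - I/5)*sin(2) + (1/5 + 2*I/5)*sinh(1)
∮_C f(z) dz = 2πi · ((2/5 - I/5)*sin(2) + (1/5 + 2*I/5)*sinh(1)) = pi*(-4/5 + 2*I/5)*sinh(1) + pi*(2/5 + 4*I/5)*sin(2)

Final answer: pi*(-4/5 + 2*I/5)*sinh(1) + pi*(2/5 + 4*I/5)*sin(2)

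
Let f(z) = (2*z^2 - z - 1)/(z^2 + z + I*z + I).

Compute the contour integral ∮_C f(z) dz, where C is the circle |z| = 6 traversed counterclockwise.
By the residue theorem, ∮_C f(z) dz = 2πi · (sum of the residues of f at the poles inside |z| = 6).

The denominator factors as (z + 1)*(z + I), so the singularities of f are simple poles at z = -1, z = -I.
  |-1|² = 1 < 36 = 6², so this pole is inside the contour.
  |-I|² = 1 < 36 = 6², so this pole is inside the contour.

With P(z) = 2*z^2 - z - 1 and Q(z) = z^2 + z + I*z + I, each pole is simple, so Res(f, z₀) = P(z₀)/Q'(z₀) with Q'(z) = 2*z + 1 + I.
  Res(f, -1) = P(-1)/Q'(-1) = (2)/(-1 + I) = -1 - I
  Res(f, -I) = P(-I)/Q'(-I) = (-3 + I)/(1 - I) = -2 - I

Sum of residues inside C: -3 - 2*I
∮_C f(z) dz = 2πi · (-3 - 2*I) = pi*(4 - 6*I)

Final answer: pi*(4 - 6*I)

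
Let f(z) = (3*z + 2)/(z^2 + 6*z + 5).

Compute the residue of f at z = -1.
Write f(z) = P(z)/Q(z) with P(z) = 3*z + 2 and Q(z) = z^2 + 6*z + 5.
The denominator factors as Q(z) = (z + 5)*(z + 1), so z = -1 is a simple zero of Q and P is analytic there; z = -1 is therefore a simple pole and
  Res(f, z₀) = P(z₀)/Q'(z₀).

Q'(z) = 2*z + 6, so Q'(-1) = 4.
P(-1) = -1.

Res(f, -1) = (-1)/(4) = -1/4

Final answer: -1/4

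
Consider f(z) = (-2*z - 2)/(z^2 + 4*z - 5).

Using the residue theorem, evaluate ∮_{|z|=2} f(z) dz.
By the residue theorem, ∮_C f(z) dz = 2πi · (sum of the residues of f at the poles inside |z| = 2).

The denominator factors as (z + 5)*(z - 1), so the singularities of f are simple poles at z = -5, z = 1.
  |-5|² = 25 > 4 = 2², so this pole is outside the contour.
  |1|² = 1 < 4 = 2², so this pole is inside the contour.

With P(z) = -2*z - 2 and Q(z) = z^2 + 4*z - 5, each pole is simple, so Res(f, z₀) = P(z₀)/Q'(z₀) with Q'(z) = 2*z + 4.
  Res(f, 1) = P(1)/Q'(1) = (-4)/(6) = -2/3

∮_C f(z) dz = 2πi · (-2/3) = -4*I*pi/3

Final answer: -4*I*pi/3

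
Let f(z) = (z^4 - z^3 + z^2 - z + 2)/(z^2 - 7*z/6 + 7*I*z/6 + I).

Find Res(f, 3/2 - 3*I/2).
Write f(z) = P(z)/Q(z) with P(z) = z^4 - z^3 + z^2 - z + 2 and Q(z) = z^2 - 7*z/6 + 7*I*z/6 + I.
The denominator factors as Q(z) = (z - 3/2 + 3*I/2)*(z + 1/3 - I/3), so z = 3/2 - 3*I/2 is a simple zero of Q and P is analytic there; z = 3/2 - 3*I/2 is therefore a simple pole and
  Res(f, z₀) = P(z₀)/Q'(z₀).

Q'(z) = 2*z - 7/6 + 7*I/6, so Q'(3/2 - 3*I/2) = 11/6 - 11*I/6.
P(3/2 - 3*I/2) = -13 + 15*I/4.

Res(f, 3/2 - 3*I/2) = (-13 + 15*I/4)/(11/6 - 11*I/6) = -201/44 - 111*I/44

Final answer: -201/44 - 111*I/44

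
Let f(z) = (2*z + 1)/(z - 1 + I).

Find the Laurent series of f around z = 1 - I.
Put w = z - (1 - I), i.e. z = w + 1 - I. The denominator is w, so it suffices to rewrite the numerator in powers of w.

P(z) = 2*z + 1
P(w + 1 - I) = 3 - 2*I + 2*w

Dividing each term by w:
  f = (3 - 2*I)/w + 2

Substituting back w = z - 1 + I:
  f(z) = (3 - 2*I)/(z - 1 + I) + 2

The series is finite because the numerator is a polynomial; the negative powers form the principal part, and the coefficient of 1/(z - 1 + I) gives Res(f, 1 - I) = 3 - 2*I.

Final answer: (3 - 2*I)/(z - 1 + I) + 2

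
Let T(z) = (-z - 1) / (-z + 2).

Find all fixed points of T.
{3/2 - sqrt(13)/2, 3/2 + sqrt(13)/2}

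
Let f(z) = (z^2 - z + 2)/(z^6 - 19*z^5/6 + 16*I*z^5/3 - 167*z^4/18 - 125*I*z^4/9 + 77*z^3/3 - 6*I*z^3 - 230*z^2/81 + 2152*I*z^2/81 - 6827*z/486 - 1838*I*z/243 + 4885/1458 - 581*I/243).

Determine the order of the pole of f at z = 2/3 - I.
4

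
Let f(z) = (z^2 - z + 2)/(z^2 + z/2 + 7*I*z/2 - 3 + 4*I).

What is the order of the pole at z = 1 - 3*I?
Factor the denominator:
  z^2 + z/2 + 7*I*z/2 - 3 + 4*I = (z - 1 + 3*I)*(z + 3/2 + I/2)

The numerator P(z) = z^2 - z + 2 has P(1 - 3*I) = -7 - 3*I ≠ 0, so no factor of (z - 1 + 3*I) cancels.
Near z = 1 - 3*I we can therefore write f(z) = g(z)/(z - 1 + 3*I) with g analytic at 1 - 3*I and g(1 - 3*I) ≠ 0 (g is the numerator divided by the remaining denominator factors).

Hence z = 1 - 3*I is a pole of order 1.

Final answer: 1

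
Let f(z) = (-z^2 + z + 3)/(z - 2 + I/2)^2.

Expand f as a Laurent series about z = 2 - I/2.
(5/4 + 3*I/2)/(z - 2 + I/2)^2 + (-3 + I)/(z - 2 + I/2) - 1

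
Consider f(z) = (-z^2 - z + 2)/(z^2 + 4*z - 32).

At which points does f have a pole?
{-8, 4}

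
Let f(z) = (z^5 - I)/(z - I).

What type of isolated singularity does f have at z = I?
The numerator vanishes at z = I ((I)^5 = I), so it is divisible by z - I:
  z^5 - I = (z - I)*(z^4 + I*z^3 - z^2 - I*z + 1)
Hence for z ≠ I, f(z) = z^4 + I*z^3 - z^2 - I*z + 1, a polynomial, and lim_{z→I} f(z) = 5 is finite.
So the singularity is removable.

Final answer: removable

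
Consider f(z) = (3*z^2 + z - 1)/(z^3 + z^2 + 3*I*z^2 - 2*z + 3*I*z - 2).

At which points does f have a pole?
The singularities of f are the zeros of the denominator. Factoring,
  z^3 + z^2 + 3*I*z^2 - 2*z + 3*I*z - 2 = (z + 2*I)*(z + 1)*(z + I)
so the candidates are z = -2*I, z = -1, z = -I.

Check the numerator P(z) = 3*z^2 + z - 1 at each one:
  P(-2*I) = -13 - 2*I ≠ 0, so z = -2*I is a (simple) pole.
  P(-1) = 1 ≠ 0, so z = -1 is a (simple) pole.
  P(-I) = -4 - I ≠ 0, so z = -I is a (simple) pole.

Poles of f: {-1, -2*I, -I}

Final answer: {-1, -2*I, -I}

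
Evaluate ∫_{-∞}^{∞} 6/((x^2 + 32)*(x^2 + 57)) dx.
Let f(z) = 6/((z^2 + 32)*(z^2 + 57)). The denominator has no real zeros and deg Q - deg P = 4 ≥ 2, so the integral of f over the upper semicircle |z| = R tends to 0 as R → ∞. Closing the contour in the upper half-plane,
  ∫_{-∞}^{∞} f(x) dx = 2πi · Σ Res(f, z_k)  over the poles with Im z_k > 0.

Zeros of the denominator: z^2 + 32 = 0 gives z = ±4*sqrt(2)*I; z^2 + 57 = 0 gives z = ±sqrt(57)*I.
Upper half-plane: z = 4*sqrt(2)*I, z = sqrt(57)*I (simple).

Each pole is a simple zero of Q(z) = z^4 + 89*z^2 + 1824, so Res(f, z₀) = P(z₀)/Q'(z₀) with P(z) = 6, Q'(z) = 4*z^3 + 178*z:
  Res(f, 4*sqrt(2)*I) = (6)/(200*sqrt(2)*I) = -3*sqrt(2)*I/200
  Res(f, sqrt(57)*I) = (6)/(-50*sqrt(57)*I) = sqrt(57)*I/475

Sum of residues: I*(-57*sqrt(2) + 8*sqrt(57))/3800
∫_{-∞}^{∞} f(x) dx = 2πi · (I*(-57*sqrt(2) + 8*sqrt(57))/3800) = pi*(-8*sqrt(57) + 57*sqrt(2))/1900

Final answer: pi*(-8*sqrt(57) + 57*sqrt(2))/1900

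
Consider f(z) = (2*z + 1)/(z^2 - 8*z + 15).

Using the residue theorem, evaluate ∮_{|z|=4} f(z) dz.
By the residue theorem, ∮_C f(z) dz = 2πi · (sum of the residues of f at the poles inside |z| = 4).

The denominator factors as (z - 3)*(z - 5), so the singularities of f are simple poles at z = 3, z = 5.
  |3|² = 9 < 16 = 4², so this pole is inside the contour.
  |5|² = 25 > 16 = 4², so this pole is outside the contour.

With P(z) = 2*z + 1 and Q(z) = z^2 - 8*z + 15, each pole is simple, so Res(f, z₀) = P(z₀)/Q'(z₀) with Q'(z) = 2*z - 8.
  Res(f, 3) = P(3)/Q'(3) = (7)/(-2) = -7/2

∮_C f(z) dz = 2πi · (-7/2) = -7*I*pi

Final answer: -7*I*pi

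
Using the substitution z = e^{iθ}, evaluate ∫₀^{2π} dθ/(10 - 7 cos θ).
Call the integral J. The integrand is 2π-periodic and we integrate over a full period, so shifting θ does not change the value (θ → θ + π flips the sign of the trig term). Hence
  J = ∫₀^{2π} dθ/(10 + 7 cos θ).
Put z = e^{iθ}: then cos θ = (z + 1/z)/2, dθ = dz/(iz), and z runs once counterclockwise around |z| = 1:
  J = ∮_{|z|=1} 1/(10 + 7*(z + 1/z)/2) · dz/(iz) = (2/i) ∮_{|z|=1} dz/(7*z^2 + 20*z + 7).
The roots of 7*z^2 + 20*z + 7 are z = (-10 ± sqrt(10^2 - 7^2))/7, with sqrt(51) = sqrt(51); their product is 1, so only z₊ = -10/7 + sqrt(51)/7 lies inside the unit circle (z₋ = -10/7 - sqrt(51)/7 lies outside).
z₊ is a simple zero of q(z) = 7*z^2 + 20*z + 7, so Res(1/q, z₊) = 1/q'(z₊) with q'(z) = 14*z + 20; and q'(z₊) = 7*(z₊ - z₋) = 2*sqrt(51).
Therefore J = (2/i) · 2πi · 1/(2*sqrt(51)) = 2*pi/(sqrt(51)) = 2*sqrt(51)*pi/51

Final answer: 2*sqrt(51)*pi/51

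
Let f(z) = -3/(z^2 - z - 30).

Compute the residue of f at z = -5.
Write f(z) = P(z)/Q(z) with P(z) = -3 and Q(z) = z^2 - z - 30.
The denominator factors as Q(z) = (z - 6)*(z + 5), so z = -5 is a simple zero of Q and P is analytic there; z = -5 is therefore a simple pole and
  Res(f, z₀) = P(z₀)/Q'(z₀).

Q'(z) = 2*z - 1, so Q'(-5) = -11.
P(-5) = -3.

Res(f, -5) = (-3)/(-11) = 3/11

Final answer: 3/11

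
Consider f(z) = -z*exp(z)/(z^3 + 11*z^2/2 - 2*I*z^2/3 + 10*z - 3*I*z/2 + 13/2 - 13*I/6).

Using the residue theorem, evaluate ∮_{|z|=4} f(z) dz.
pi*(528/2725 - 2196*I/2725)*exp(-3/2 - I) + pi*(-804/925 + 828*I/925)*exp(-3 + I) + pi*(2724/4033 - 360*I/4033)*exp(-1 + 2*I/3)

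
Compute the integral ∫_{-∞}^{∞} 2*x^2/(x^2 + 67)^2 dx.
sqrt(67)*pi/67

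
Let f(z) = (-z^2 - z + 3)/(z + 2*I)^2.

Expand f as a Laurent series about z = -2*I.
(7 + 2*I)/(z + 2*I)^2 + (-1 + 4*I)/(z + 2*I) - 1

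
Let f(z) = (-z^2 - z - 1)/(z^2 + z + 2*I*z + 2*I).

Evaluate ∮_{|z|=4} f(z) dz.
-4*pi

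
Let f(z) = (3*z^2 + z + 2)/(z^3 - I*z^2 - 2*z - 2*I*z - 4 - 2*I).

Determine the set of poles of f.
{-1 - I, -1 + I, 2 + I}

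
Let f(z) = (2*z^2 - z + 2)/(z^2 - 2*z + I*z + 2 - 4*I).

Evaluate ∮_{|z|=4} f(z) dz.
By the residue theorem, ∮_C f(z) dz = 2πi · (sum of the residues of f at the poles inside |z| = 4).

The denominator factors as (z + 2*I)*(z - 2 - I), so the singularities of f are simple poles at z = -2*I, z = 2 + I.
  |-2*I|² = 4 < 16 = 4², so this pole is inside the contour.
  |2 + I|² = 5 < 16 = 4², so this pole is inside the contour.

With P(z) = 2*z^2 - z + 2 and Q(z) = z^2 - 2*z + I*z + 2 - 4*I, each pole is simple, so Res(f, z₀) = P(z₀)/Q'(z₀) with Q'(z) = 2*z - 2 + I.
  Res(f, -2*I) = P(-2*I)/Q'(-2*I) = (-6 + 2*I)/(-2 - 3*I) = 6/13 - 22*I/13
  Res(f, 2 + I) = P(2 + I)/Q'(2 + I) = (6 + 7*I)/(2 + 3*I) = 33/13 - 4*I/13

Sum of residues inside C: 3 - 2*I
∮_C f(z) dz = 2πi · (3 - 2*I) = pi*(4 + 6*I)

Final answer: pi*(4 + 6*I)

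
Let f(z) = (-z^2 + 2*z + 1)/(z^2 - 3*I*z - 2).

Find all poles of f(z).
The singularities of f are the zeros of the denominator. Factoring,
  z^2 - 3*I*z - 2 = (z - 2*I)*(z - I)
so the candidates are z = 2*I, z = I.

Check the numerator P(z) = -z^2 + 2*z + 1 at each one:
  P(2*I) = 5 + 4*I ≠ 0, so z = 2*I is a (simple) pole.
  P(I) = 2 + 2*I ≠ 0, so z = I is a (simple) pole.

Poles of f: {I, 2*I}

Final answer: {I, 2*I}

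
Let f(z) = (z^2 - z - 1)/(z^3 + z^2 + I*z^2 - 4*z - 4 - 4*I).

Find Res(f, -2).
Write f(z) = P(z)/Q(z) with P(z) = z^2 - z - 1 and Q(z) = z^3 + z^2 + I*z^2 - 4*z - 4 - 4*I.
The denominator factors as Q(z) = (z - 2)*(z + 1 + I)*(z + 2), so z = -2 is a simple zero of Q and P is analytic there; z = -2 is therefore a simple pole and
  Res(f, z₀) = P(z₀)/Q'(z₀).

Q'(z) = 3*z^2 + 2*z + 2*I*z - 4, so Q'(-2) = 4 - 4*I.
P(-2) = 5.

Res(f, -2) = (5)/(4 - 4*I) = 5/8 + 5*I/8

Final answer: 5/8 + 5*I/8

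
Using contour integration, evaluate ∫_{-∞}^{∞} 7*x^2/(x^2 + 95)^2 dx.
Let f(z) = 7*z^2/(z^2 + 95)^2. The denominator has no real zeros and deg Q - deg P = 2 ≥ 2, so the integral of f over the upper semicircle |z| = R tends to 0 as R → ∞. Closing the contour in the upper half-plane,
  ∫_{-∞}^{∞} f(x) dx = 2πi · Σ Res(f, z_k)  over the poles with Im z_k > 0.

Zeros of the denominator: z^2 + 95 = 0 gives z = ±sqrt(95)*I.
Upper half-plane: z = sqrt(95)*I (a pole of order 2).

Write f(z) = g(z)/(z - sqrt(95)*I)^2 with g(z) = 7*z^2/(z + sqrt(95)*I)^2. For a double pole, Res(f, z₀) = g'(z₀):
  g'(z) = 14*sqrt(95)*I*z/(z + sqrt(95)*I)^3
  Res(f, sqrt(95)*I) = g'(sqrt(95)*I) = -7*sqrt(95)*I/380

∫_{-∞}^{∞} f(x) dx = 2πi · (-7*sqrt(95)*I/380) = 7*sqrt(95)*pi/190

Final answer: 7*sqrt(95)*pi/190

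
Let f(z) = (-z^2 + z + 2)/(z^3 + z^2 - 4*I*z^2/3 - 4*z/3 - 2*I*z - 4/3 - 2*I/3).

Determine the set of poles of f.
The singularities of f are the zeros of the denominator. Factoring,
  z^3 + z^2 - 4*I*z^2/3 - 4*z/3 - 2*I*z - 4/3 - 2*I/3 = (z - 1 - I)*(z + 1)*(z + 1 - I/3)
so the candidates are z = 1 + I, z = -1, z = -1 + I/3.

Check the numerator P(z) = -z^2 + z + 2 at each one:
  P(1 + I) = 3 - I ≠ 0, so z = 1 + I is a (simple) pole.
  P(-1) = 0, so the factor (z + 1) cancels and z = -1 is only a removable singularity, not a pole.
  P(-1 + I/3) = 1/9 + I ≠ 0, so z = -1 + I/3 is a (simple) pole.

Poles of f: {-1 + I/3, 1 + I}

Final answer: {-1 + I/3, 1 + I}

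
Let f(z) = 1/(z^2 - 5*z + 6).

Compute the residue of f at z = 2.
Write f(z) = P(z)/Q(z) with P(z) = 1 and Q(z) = z^2 - 5*z + 6.
The denominator factors as Q(z) = (z - 3)*(z - 2), so z = 2 is a simple zero of Q and P is analytic there; z = 2 is therefore a simple pole and
  Res(f, z₀) = P(z₀)/Q'(z₀).

Q'(z) = 2*z - 5, so Q'(2) = -1.
P(2) = 1.

Res(f, 2) = (1)/(-1) = -1

Final answer: -1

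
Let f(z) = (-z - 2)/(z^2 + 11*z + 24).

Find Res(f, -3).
Write f(z) = P(z)/Q(z) with P(z) = -z - 2 and Q(z) = z^2 + 11*z + 24.
The denominator factors as Q(z) = (z + 3)*(z + 8), so z = -3 is a simple zero of Q and P is analytic there; z = -3 is therefore a simple pole and
  Res(f, z₀) = P(z₀)/Q'(z₀).

Q'(z) = 2*z + 11, so Q'(-3) = 5.
P(-3) = 1.

Res(f, -3) = (1)/(5) = 1/5

Final answer: 1/5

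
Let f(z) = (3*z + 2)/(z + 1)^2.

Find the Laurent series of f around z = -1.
Put w = z - (-1), i.e. z = w - 1. The denominator is w^2, so it suffices to rewrite the numerator in powers of w.

P(z) = 3*z + 2
P(w - 1) = -1 + 3*w

Dividing each term by w^2:
  f = -1/w^2 + 3/w

Substituting back w = z + 1:
  f(z) = -1/(z + 1)^2 + 3/(z + 1)

The series is finite because the numerator is a polynomial; the negative powers form the principal part, and the coefficient of 1/(z + 1) gives Res(f, -1) = 3.

Final answer: -1/(z + 1)^2 + 3/(z + 1)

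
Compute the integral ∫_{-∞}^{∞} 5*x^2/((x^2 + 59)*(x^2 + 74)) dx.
Let f(z) = 5*z^2/((z^2 + 59)*(z^2 + 74)). The denominator has no real zeros and deg Q - deg P = 2 ≥ 2, so the integral of f over the upper semicircle |z| = R tends to 0 as R → ∞. Closing the contour in the upper half-plane,
  ∫_{-∞}^{∞} f(x) dx = 2πi · Σ Res(f, z_k)  over the poles with Im z_k > 0.

Zeros of the denominator: z^2 + 74 = 0 gives z = ±sqrt(74)*I; z^2 + 59 = 0 gives z = ±sqrt(59)*I.
Upper half-plane: z = sqrt(59)*I, z = sqrt(74)*I (simple).

Each pole is a simple zero of Q(z) = z^4 + 133*z^2 + 4366, so Res(f, z₀) = P(z₀)/Q'(z₀) with P(z) = 5*z^2, Q'(z) = 4*z^3 + 266*z:
  Res(f, sqrt(59)*I) = (-295)/(30*sqrt(59)*I) = sqrt(59)*I/6
  Res(f, sqrt(74)*I) = (-370)/(-30*sqrt(74)*I) = -sqrt(74)*I/6

Sum of residues: I*(-sqrt(74) + sqrt(59))/6
∫_{-∞}^{∞} f(x) dx = 2πi · (I*(-sqrt(74) + sqrt(59))/6) = pi*(-sqrt(59) + sqrt(74))/3

Final answer: pi*(-sqrt(59) + sqrt(74))/3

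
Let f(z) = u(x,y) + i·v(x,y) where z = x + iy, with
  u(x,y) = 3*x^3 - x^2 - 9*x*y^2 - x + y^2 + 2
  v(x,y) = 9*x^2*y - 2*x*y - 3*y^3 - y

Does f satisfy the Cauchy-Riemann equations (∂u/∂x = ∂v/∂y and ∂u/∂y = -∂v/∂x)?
∂u/∂x = 9*x^2 - 2*x - 9*y^2 - 1
∂v/∂y = 9*x^2 - 2*x - 9*y^2 - 1
∂u/∂y = -18*x*y + 2*y
∂v/∂x = 18*x*y - 2*y
∂u/∂x = ∂v/∂y and ∂u/∂y = -∂v/∂x hold identically; f is analytic.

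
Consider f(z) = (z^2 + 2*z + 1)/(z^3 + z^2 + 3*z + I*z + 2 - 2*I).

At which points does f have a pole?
The singularities of f are the zeros of the denominator. Factoring,
  z^3 + z^2 + 3*z + I*z + 2 - 2*I = (z + 2*I)*(z + 1 - I)*(z - I)
so the candidates are z = -2*I, z = -1 + I, z = I.

Check the numerator P(z) = z^2 + 2*z + 1 at each one:
  P(-2*I) = -3 - 4*I ≠ 0, so z = -2*I is a (simple) pole.
  P(-1 + I) = -1 ≠ 0, so z = -1 + I is a (simple) pole.
  P(I) = 2*I ≠ 0, so z = I is a (simple) pole.

Poles of f: {-1 + I, -2*I, I}

Final answer: {-1 + I, -2*I, I}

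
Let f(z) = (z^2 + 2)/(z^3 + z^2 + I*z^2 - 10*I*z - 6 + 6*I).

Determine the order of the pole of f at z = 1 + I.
Factor the denominator:
  z^3 + z^2 + I*z^2 - 10*I*z - 6 + 6*I = (z - 1 - I)^2*(z + 3 + 3*I)

The numerator P(z) = z^2 + 2 has P(1 + I) = 2 + 2*I ≠ 0, so no factor of (z - 1 - I) cancels.
Near z = 1 + I we can therefore write f(z) = g(z)/(z - 1 - I)^2 with g analytic at 1 + I and g(1 + I) ≠ 0 (g is the numerator divided by the remaining denominator factors).

Hence z = 1 + I is a pole of order 2.

Final answer: 2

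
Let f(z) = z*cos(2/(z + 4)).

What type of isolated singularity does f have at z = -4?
Let u = z + 4. Then
  cos(2/u) = Σ_{k≥0} (-1)^k (2)^(2k)/((2k)!·u^(2k)) = 1 - 2/u^2 + 2/(3*u^4) + ...
which has infinitely many negative powers of u, so cos(2/(z + 4)) has an essential singularity at z = -4.
The extra factor z is a nonzero polynomial; if the product had at most a pole at z = -4, dividing by that polynomial would leave cos(2/(z + 4)) with at most a pole too — contradiction. (Equivalently, the product's Laurent series still has infinitely many negative powers.)
So the singularity is essential.

Final answer: essential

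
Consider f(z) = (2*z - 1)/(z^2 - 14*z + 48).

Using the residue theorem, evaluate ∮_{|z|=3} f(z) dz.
By the residue theorem, ∮_C f(z) dz = 2πi · (sum of the residues of f at the poles inside |z| = 3).

The denominator factors as (z - 8)*(z - 6), so the singularities of f are simple poles at z = 8, z = 6.
  |8|² = 64 > 9 = 3², so this pole is outside the contour.
  |6|² = 36 > 9 = 3², so this pole is outside the contour.

No pole lies inside the contour, so f is analytic on and inside C and the integral is 0 (Cauchy's theorem).

Final answer: 0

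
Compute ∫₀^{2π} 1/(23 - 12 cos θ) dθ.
2*sqrt(385)*pi/385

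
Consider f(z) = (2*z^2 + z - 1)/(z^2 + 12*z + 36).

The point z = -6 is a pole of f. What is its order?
Factor the denominator:
  z^2 + 12*z + 36 = (z + 6)^2

The numerator P(z) = 2*z^2 + z - 1 has P(-6) = 65 ≠ 0, so no factor of (z + 6) cancels.
Near z = -6 we can therefore write f(z) = g(z)/(z + 6)^2 with g analytic at -6 and g(-6) ≠ 0 (g is just the numerator).

Hence z = -6 is a pole of order 2.

Final answer: 2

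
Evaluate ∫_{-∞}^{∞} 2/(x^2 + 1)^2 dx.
Let f(z) = 2/(z^2 + 1)^2. The denominator has no real zeros and deg Q - deg P = 4 ≥ 2, so the integral of f over the upper semicircle |z| = R tends to 0 as R → ∞. Closing the contour in the upper half-plane,
  ∫_{-∞}^{∞} f(x) dx = 2πi · Σ Res(f, z_k)  over the poles with Im z_k > 0.

Zeros of the denominator: z^2 + 1 = 0 gives z = ±I.
Upper half-plane: z = I (a pole of order 2).

Write f(z) = g(z)/(z - I)^2 with g(z) = 2/(z + I)^2. For a double pole, Res(f, z₀) = g'(z₀):
  g'(z) = -4/(z + I)^3
  Res(f, I) = g'(I) = -I/2

∫_{-∞}^{∞} f(x) dx = 2πi · (-I/2) = pi

Final answer: pi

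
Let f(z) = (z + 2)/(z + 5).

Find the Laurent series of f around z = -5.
Put w = z - (-5), i.e. z = w - 5. The denominator is w, so it suffices to rewrite the numerator in powers of w.

P(z) = z + 2
P(w - 5) = -3 + w

Dividing each term by w:
  f = -3/w + 1

Substituting back w = z + 5:
  f(z) = -3/(z + 5) + 1

The series is finite because the numerator is a polynomial; the negative powers form the principal part, and the coefficient of 1/(z + 5) gives Res(f, -5) = -3.

Final answer: -3/(z + 5) + 1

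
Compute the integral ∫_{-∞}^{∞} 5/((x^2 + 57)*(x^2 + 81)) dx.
Let f(z) = 5/((z^2 + 57)*(z^2 + 81)). The denominator has no real zeros and deg Q - deg P = 4 ≥ 2, so the integral of f over the upper semicircle |z| = R tends to 0 as R → ∞. Closing the contour in the upper half-plane,
  ∫_{-∞}^{∞} f(x) dx = 2πi · Σ Res(f, z_k)  over the poles with Im z_k > 0.

Zeros of the denominator: z^2 + 81 = 0 gives z = ±9*I; z^2 + 57 = 0 gives z = ±sqrt(57)*I.
Upper half-plane: z = 9*I, z = sqrt(57)*I (simple).

Each pole is a simple zero of Q(z) = z^4 + 138*z^2 + 4617, so Res(f, z₀) = P(z₀)/Q'(z₀) with P(z) = 5, Q'(z) = 4*z^3 + 276*z:
  Res(f, 9*I) = (5)/(-432*I) = 5*I/432
  Res(f, sqrt(57)*I) = (5)/(48*sqrt(57)*I) = -5*sqrt(57)*I/2736

Sum of residues: 5*I*(19 - 3*sqrt(57))/8208
∫_{-∞}^{∞} f(x) dx = 2πi · (5*I*(19 - 3*sqrt(57))/8208) = 5*pi*(-19 + 3*sqrt(57))/4104

Final answer: 5*pi*(-19 + 3*sqrt(57))/4104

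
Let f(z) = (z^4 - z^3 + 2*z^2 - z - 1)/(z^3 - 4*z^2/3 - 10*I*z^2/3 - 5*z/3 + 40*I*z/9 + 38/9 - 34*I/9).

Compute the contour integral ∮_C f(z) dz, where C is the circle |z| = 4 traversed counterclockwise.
By the residue theorem, ∮_C f(z) dz = 2πi · (sum of the residues of f at the poles inside |z| = 4).

The denominator factors as (z - 1 - 2*I)*(z - 1 + 2*I/3)*(z + 2/3 - 2*I), so the singularities of f are simple poles at z = 1 + 2*I, z = 1 - 2*I/3, z = -2/3 + 2*I.
  |1 + 2*I|² = 5 < 16 = 4², so this pole is inside the contour.
  |1 - 2*I/3|² = 13/9 < 16 = 4², so this pole is inside the contour.
  |-2/3 + 2*I|² = 40/9 < 16 = 4², so this pole is inside the contour.

With P(z) = z^4 - z^3 + 2*z^2 - z - 1 and Q(z) = z^3 - 4*z^2/3 - 10*I*z^2/3 - 5*z/3 + 40*I*z/9 + 38/9 - 34*I/9, each pole is simple, so Res(f, z₀) = P(z₀)/Q'(z₀) with Q'(z) = 3*z^2 - 8*z/3 - 20*I*z/3 - 5/3 + 40*I/9.
  Res(f, 1 + 2*I) = P(1 + 2*I)/Q'(1 + 2*I) = (-4 - 16*I)/(40*I/9) = -18/5 + 9*I/10
  Res(f, 1 - 2*I/3) = P(1 - 2*I/3)/Q'(1 - 2*I/3) = (-164/81 - 16*I/9)/(-64/9 - 40*I/9) = 254/801 + 83*I/1602
  Res(f, -2/3 + 2*I) = P(-2/3 + 2*I)/Q'(-2/3 + 2*I) = (-779/81 + 458*I/27)/(25/9 - 40*I/9) = -14887/4005 + 638*I/4005

Sum of residues inside C: -7 + 10*I/9
∮_C f(z) dz = 2πi · (-7 + 10*I/9) = pi*(-20/9 - 14*I)

Final answer: pi*(-20/9 - 14*I)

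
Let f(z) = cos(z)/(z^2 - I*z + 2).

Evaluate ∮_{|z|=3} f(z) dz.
By the residue theorem, ∮_C f(z) dz = 2πi · (sum of the residues of f at the poles inside |z| = 3).

The denominator factors as (z - 2*I)*(z + I), so the singularities of f are simple poles at z = 2*I, z = -I.
  |2*I|² = 4 < 9 = 3², so this pole is inside the contour.
  |-I|² = 1 < 9 = 3², so this pole is inside the contour.

With P(z) = cos(z) and Q(z) = z^2 - I*z + 2, each pole is simple, so Res(f, z₀) = P(z₀)/Q'(z₀) with Q'(z) = 2*z - I.
  Res(f, 2*I) = P(2*I)/Q'(2*I) = (cosh(2))/(3*I) = -I*cosh(2)/3
  Res(f, -I) = P(-I)/Q'(-I) = (cosh(1))/(-3*I) = I*cosh(1)/3

Sum of residues inside C: -I*cosh(2)/3 + I*cosh(1)/3
∮_C f(z) dz = 2πi · (-I*cosh(2)/3 + I*cosh(1)/3) = -2*pi*cosh(1)/3 + 2*pi*cosh(2)/3

Final answer: -2*pi*cosh(1)/3 + 2*pi*cosh(2)/3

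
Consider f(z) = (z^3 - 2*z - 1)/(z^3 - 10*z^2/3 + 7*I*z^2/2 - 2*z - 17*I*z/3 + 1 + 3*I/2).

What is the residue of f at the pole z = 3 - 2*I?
Write f(z) = P(z)/Q(z) with P(z) = z^3 - 2*z - 1 and Q(z) = z^3 - 10*z^2/3 + 7*I*z^2/2 - 2*z - 17*I*z/3 + 1 + 3*I/2.
The denominator factors as Q(z) = (z - 1/3)*(z - 3 + 2*I)*(z + 3*I/2), so z = 3 - 2*I is a simple zero of Q and P is analytic there; z = 3 - 2*I is therefore a simple pole and
  Res(f, z₀) = P(z₀)/Q'(z₀).

Q'(z) = 3*z^2 - 20*z/3 + 7*I*z - 2 - 17*I/3, so Q'(3 - 2*I) = 7 - 22*I/3.
P(3 - 2*I) = -16 - 42*I.

Res(f, 3 - 2*I) = (-16 - 42*I)/(7 - 22*I/3) = 1764/925 - 3702*I/925

Final answer: 1764/925 - 3702*I/925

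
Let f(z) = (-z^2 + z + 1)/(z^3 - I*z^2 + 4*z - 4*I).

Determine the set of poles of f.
The singularities of f are the zeros of the denominator. Factoring,
  z^3 - I*z^2 + 4*z - 4*I = (z + 2*I)*(z - 2*I)*(z - I)
so the candidates are z = -2*I, z = 2*I, z = I.

Check the numerator P(z) = -z^2 + z + 1 at each one:
  P(-2*I) = 5 - 2*I ≠ 0, so z = -2*I is a (simple) pole.
  P(2*I) = 5 + 2*I ≠ 0, so z = 2*I is a (simple) pole.
  P(I) = 2 + I ≠ 0, so z = I is a (simple) pole.

Poles of f: {-2*I, I, 2*I}

Final answer: {-2*I, I, 2*I}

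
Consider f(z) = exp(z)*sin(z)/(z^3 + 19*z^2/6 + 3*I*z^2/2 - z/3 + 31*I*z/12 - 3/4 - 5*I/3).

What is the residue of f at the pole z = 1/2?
(258/2125 - 294*I/2125)*exp(1/2)*sin(1/2)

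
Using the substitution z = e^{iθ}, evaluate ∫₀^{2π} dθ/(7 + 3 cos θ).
Let J = ∫₀^{2π} dθ/(7 + 3 cos θ).
Put z = e^{iθ}: then cos θ = (z + 1/z)/2, dθ = dz/(iz), and z runs once counterclockwise around |z| = 1:
  J = ∮_{|z|=1} 1/(7 + 3*(z + 1/z)/2) · dz/(iz) = (2/i) ∮_{|z|=1} dz/(3*z^2 + 14*z + 3).
The roots of 3*z^2 + 14*z + 3 are z = (-7 ± sqrt(7^2 - 3^2))/3, with sqrt(40) = 2*sqrt(10); their product is 1, so only z₊ = -7/3 + 2*sqrt(10)/3 lies inside the unit circle (z₋ = -7/3 - 2*sqrt(10)/3 lies outside).
z₊ is a simple zero of q(z) = 3*z^2 + 14*z + 3, so Res(1/q, z₊) = 1/q'(z₊) with q'(z) = 6*z + 14; and q'(z₊) = 3*(z₊ - z₋) = 4*sqrt(10).
Therefore J = (2/i) · 2πi · 1/(4*sqrt(10)) = 2*pi/(2*sqrt(10)) = sqrt(10)*pi/10

Final answer: sqrt(10)*pi/10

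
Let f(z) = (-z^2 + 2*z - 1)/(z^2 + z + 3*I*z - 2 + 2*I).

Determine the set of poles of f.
{-1 - I, -2*I}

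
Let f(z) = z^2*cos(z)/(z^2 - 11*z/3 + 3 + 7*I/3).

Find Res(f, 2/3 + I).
Write f(z) = P(z)/Q(z) with P(z) = z^2*cos(z) and Q(z) = z^2 - 11*z/3 + 3 + 7*I/3.
The denominator factors as Q(z) = (z - 3 + I)*(z - 2/3 - I), so z = 2/3 + I is a simple zero of Q and P is analytic there; z = 2/3 + I is therefore a simple pole and
  Res(f, z₀) = P(z₀)/Q'(z₀).

Q'(z) = 2*z - 11/3, so Q'(2/3 + I) = -7/3 + 2*I.
P(2/3 + I) = (-5/9 + 4*I/3)*cos(2/3 + I).

Res(f, 2/3 + I) = ((-5/9 + 4*I/3)*cos(2/3 + I))/(-7/3 + 2*I) = (107/255 - 18*I/85)*cos(2/3 + I)

Final answer: (107/255 - 18*I/85)*cos(2/3 + I)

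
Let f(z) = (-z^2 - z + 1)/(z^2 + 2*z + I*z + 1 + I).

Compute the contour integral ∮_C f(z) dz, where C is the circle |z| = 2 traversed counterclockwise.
By the residue theorem, ∮_C f(z) dz = 2πi · (sum of the residues of f at the poles inside |z| = 2).

The denominator factors as (z + 1 + I)*(z + 1), so the singularities of f are simple poles at z = -1 - I, z = -1.
  |-1 - I|² = 2 < 4 = 2², so this pole is inside the contour.
  |-1|² = 1 < 4 = 2², so this pole is inside the contour.

With P(z) = -z^2 - z + 1 and Q(z) = z^2 + 2*z + I*z + 1 + I, each pole is simple, so Res(f, z₀) = P(z₀)/Q'(z₀) with Q'(z) = 2*z + 2 + I.
  Res(f, -1 - I) = P(-1 - I)/Q'(-1 - I) = (2 - I)/(-I) = 1 + 2*I
  Res(f, -1) = P(-1)/Q'(-1) = (1)/(I) = -I

Sum of residues inside C: 1 + I
∮_C f(z) dz = 2πi · (1 + I) = pi*(-2 + 2*I)

Final answer: pi*(-2 + 2*I)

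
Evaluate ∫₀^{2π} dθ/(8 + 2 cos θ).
sqrt(15)*pi/15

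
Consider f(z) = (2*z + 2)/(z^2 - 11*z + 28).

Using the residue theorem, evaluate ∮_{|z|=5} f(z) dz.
By the residue theorem, ∮_C f(z) dz = 2πi · (sum of the residues of f at the poles inside |z| = 5).

The denominator factors as (z - 4)*(z - 7), so the singularities of f are simple poles at z = 4, z = 7.
  |4|² = 16 < 25 = 5², so this pole is inside the contour.
  |7|² = 49 > 25 = 5², so this pole is outside the contour.

With P(z) = 2*z + 2 and Q(z) = z^2 - 11*z + 28, each pole is simple, so Res(f, z₀) = P(z₀)/Q'(z₀) with Q'(z) = 2*z - 11.
  Res(f, 4) = P(4)/Q'(4) = (10)/(-3) = -10/3

∮_C f(z) dz = 2πi · (-10/3) = -20*I*pi/3

Final answer: -20*I*pi/3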